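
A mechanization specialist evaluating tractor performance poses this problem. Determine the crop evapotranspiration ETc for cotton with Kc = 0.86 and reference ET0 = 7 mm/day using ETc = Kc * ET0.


ETc = Kc * ET0
    = 0.86 * 7
    = 6.02 mm/day


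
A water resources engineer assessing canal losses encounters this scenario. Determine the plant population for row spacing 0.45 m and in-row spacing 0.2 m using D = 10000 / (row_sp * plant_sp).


D = 10000 / (row_sp * plant_sp)
  = 10000 / (0.45 * 0.2)
  = 10000 / 0.0900
  = 111111.11 plants/ha


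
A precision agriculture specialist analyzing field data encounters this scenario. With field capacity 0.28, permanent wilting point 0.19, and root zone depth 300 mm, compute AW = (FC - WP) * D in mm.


AW = (FC - WP) * D
   = (0.28 - 0.19) * 300
   = 0.09 * 300
   = 27 mm


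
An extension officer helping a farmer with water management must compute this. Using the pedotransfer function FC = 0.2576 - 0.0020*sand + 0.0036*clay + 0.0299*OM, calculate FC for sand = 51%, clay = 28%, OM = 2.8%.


FC = 0.2576 - 0.0020*51 + 0.0036*28 + 0.0299*2.8
   = 0.2576 - 0.1020 + 0.1008 + 0.0837
   = 0.3401


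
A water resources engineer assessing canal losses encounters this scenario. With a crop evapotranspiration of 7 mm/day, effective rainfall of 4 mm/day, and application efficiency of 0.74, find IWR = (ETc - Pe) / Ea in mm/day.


IWR = (ETc - Pe) / Ea
    = (7 - 4) / 0.74
    = 3 / 0.74
    = 4.05 mm/day


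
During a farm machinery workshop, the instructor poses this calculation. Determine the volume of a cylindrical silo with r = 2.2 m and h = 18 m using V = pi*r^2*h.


V = pi * r^2 * h
  = pi * 2.2^2 * 18
  = pi * 4.84 * 18
  = 273.70 m^3


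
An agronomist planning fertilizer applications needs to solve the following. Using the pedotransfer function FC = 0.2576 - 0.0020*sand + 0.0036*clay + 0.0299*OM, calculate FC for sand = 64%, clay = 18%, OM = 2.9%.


FC = 0.2576 - 0.0020*64 + 0.0036*18 + 0.0299*2.9
   = 0.2576 - 0.1280 + 0.0648 + 0.0867
   = 0.2811


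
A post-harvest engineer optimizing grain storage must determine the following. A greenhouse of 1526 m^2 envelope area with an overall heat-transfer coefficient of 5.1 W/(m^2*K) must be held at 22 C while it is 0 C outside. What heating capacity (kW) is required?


dT = 22 - (0) = 22 K
Q = U * A * dT
  = 5.1 * 1526 * 22
  = 171217.20 W = 171.22 kW


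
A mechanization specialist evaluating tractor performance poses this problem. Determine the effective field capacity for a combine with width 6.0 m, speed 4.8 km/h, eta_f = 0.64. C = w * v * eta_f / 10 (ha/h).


C = w * v * eta_f / 10
  = 6.0 * 4.8 * 0.64 / 10
  = 18.43 / 10
  = 1.84 ha/h


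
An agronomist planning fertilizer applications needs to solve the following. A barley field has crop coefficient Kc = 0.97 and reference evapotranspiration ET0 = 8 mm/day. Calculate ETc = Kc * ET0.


ETc = Kc * ET0
    = 0.97 * 8
    = 7.76 mm/day


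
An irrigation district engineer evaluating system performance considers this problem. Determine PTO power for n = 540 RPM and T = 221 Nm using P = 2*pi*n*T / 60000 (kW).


P = 2*pi*n*T / 60000
  = 2*pi * 540 * 221 / 60000
  = 749835.33 / 60000
  = 12.50 kW


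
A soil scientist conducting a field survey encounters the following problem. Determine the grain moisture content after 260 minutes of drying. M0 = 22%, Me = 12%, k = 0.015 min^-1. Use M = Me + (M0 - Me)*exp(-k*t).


M = Me + (M0 - Me) * e^(-k*t)
  = 12 + (22 - 12) * e^(-0.015*260)
  = 12 + 10 * e^(-3.900)
  = 12 + 10 * 0.02024
  = 12 + 0.2024
  = 12.20%


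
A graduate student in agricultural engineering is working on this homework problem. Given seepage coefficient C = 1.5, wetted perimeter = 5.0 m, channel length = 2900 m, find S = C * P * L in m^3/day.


S = C * P * L
  = 1.5 * 5.0 * 2900
  = 21750 m^3/day


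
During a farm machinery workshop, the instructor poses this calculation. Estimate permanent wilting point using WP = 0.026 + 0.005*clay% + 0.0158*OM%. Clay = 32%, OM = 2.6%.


WP = 0.026 + 0.005*32 + 0.0158*2.6
   = 0.026 + 0.1600 + 0.0411
   = 0.2271


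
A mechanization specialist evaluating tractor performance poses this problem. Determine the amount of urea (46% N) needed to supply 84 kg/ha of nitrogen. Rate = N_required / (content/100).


Rate = N_required / (N_content / 100)
     = 84 / (46 / 100)
     = 84 / 0.46
     = 182.61 kg/ha


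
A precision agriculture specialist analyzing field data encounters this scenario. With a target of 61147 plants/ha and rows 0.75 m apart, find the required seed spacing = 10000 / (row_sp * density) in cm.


spacing = 10000 / (row_sp * density)
        = 10000 / (0.75 * 61147)
        = 10000 / 45860.25
        = 0.21805 m = 21.81 cm


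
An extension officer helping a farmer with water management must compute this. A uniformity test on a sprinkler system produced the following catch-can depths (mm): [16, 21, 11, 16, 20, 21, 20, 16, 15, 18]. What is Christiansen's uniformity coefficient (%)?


xbar = 174 / 10 = 17.400
sum|xi - xbar| = 26
CU = 100 * (1 - 26 / (10 * 17.400))
   = 100 * (1 - 0.1494)
   = 85.06%


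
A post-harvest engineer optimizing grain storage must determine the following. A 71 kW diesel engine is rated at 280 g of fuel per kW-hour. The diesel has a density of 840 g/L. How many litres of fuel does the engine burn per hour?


FC = P * BSFC / rho_fuel
   = 71 * 280 / 840
   = 19880 / 840
   = 23.67 L/h


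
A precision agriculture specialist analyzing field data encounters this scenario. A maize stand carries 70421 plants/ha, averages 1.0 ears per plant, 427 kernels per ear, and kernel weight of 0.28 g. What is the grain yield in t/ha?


Y = density * ears * kernels * kw
  = 70421 * 1.0 * 427 * 0.28 g/ha
  = 8419534.76 g/ha
  = 8419.53 kg/ha = 8.42 t/ha


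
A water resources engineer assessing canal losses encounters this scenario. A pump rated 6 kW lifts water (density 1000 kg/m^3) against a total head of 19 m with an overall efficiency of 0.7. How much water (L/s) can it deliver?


Q = (P * 1000 * eta) / (rho * g * H)
  = (6 * 1000 * 0.7) / (1000 * 9.81 * 19)
  = 4200 / 186390
  = 0.02253 m^3/s = 22.53 L/s


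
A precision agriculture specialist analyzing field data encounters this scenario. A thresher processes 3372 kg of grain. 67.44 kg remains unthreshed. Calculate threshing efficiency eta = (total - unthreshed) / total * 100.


eta = (total - unthreshed) / total * 100
    = (3372 - 67.44) / 3372 * 100
    = 3304.56 / 3372 * 100
    = 98%


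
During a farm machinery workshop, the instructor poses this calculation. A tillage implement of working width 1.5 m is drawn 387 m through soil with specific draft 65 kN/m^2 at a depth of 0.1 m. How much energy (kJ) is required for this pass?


E = k * d * w * L
  = 65 * 0.1 * 1.5 * 387
  = 3773.25 kJ


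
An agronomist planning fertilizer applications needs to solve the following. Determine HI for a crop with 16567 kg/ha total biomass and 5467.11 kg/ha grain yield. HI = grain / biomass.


HI = grain_yield / biomass
   = 5467.11 / 16567
   = 0.33


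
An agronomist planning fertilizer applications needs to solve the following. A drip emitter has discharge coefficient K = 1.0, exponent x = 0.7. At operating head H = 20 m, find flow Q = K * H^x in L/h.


Q = K * H^x
  = 1.0 * 20^0.7
  = 1.0 * 8.1418
  = 8.14 L/h


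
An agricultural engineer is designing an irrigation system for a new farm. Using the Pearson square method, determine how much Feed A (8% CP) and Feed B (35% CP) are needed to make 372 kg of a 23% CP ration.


parts_A = CP_b - target = 35 - 23 = 12
parts_B = target - CP_a = 23 - 8 = 15
total_parts = 12 + 15 = 27
Feed A = 372 * 12 / 27 = 165.33 kg
Feed B = 372 * 15 / 27 = 206.67 kg

165.33 kg


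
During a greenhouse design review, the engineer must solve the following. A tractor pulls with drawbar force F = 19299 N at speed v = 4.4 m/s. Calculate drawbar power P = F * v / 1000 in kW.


P = F * v / 1000
  = 19299 * 4.4 / 1000
  = 84915.60 / 1000
  = 84.92 kW


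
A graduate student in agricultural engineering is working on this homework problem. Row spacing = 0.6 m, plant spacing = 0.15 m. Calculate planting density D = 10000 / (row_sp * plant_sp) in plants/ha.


D = 10000 / (row_sp * plant_sp)
  = 10000 / (0.6 * 0.15)
  = 10000 / 0.0900
  = 111111.11 plants/ha


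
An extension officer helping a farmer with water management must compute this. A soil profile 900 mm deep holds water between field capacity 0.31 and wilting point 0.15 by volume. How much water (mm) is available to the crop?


AW = (FC - WP) * D
   = (0.31 - 0.15) * 900
   = 0.16 * 900
   = 144 mm


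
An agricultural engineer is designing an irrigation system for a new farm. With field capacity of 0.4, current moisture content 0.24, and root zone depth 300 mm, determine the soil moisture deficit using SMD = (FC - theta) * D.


SMD = (FC - theta) * D
    = (0.4 - 0.24) * 300
    = 0.160 * 300
    = 48 mm


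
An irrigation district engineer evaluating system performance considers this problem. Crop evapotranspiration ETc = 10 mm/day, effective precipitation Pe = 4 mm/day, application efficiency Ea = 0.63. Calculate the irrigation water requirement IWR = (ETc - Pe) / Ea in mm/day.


IWR = (ETc - Pe) / Ea
    = (10 - 4) / 0.63
    = 6 / 0.63
    = 9.52 mm/day


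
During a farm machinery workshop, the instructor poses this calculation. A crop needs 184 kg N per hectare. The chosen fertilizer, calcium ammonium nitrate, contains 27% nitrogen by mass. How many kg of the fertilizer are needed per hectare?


Rate = N_required / (N_content / 100)
     = 184 / (27 / 100)
     = 184 / 0.27
     = 681.48 kg/ha


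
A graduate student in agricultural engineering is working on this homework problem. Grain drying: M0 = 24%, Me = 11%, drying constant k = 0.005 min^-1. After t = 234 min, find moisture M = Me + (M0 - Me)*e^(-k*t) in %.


M = Me + (M0 - Me) * e^(-k*t)
  = 11 + (24 - 11) * e^(-0.005*234)
  = 11 + 13 * e^(-1.170)
  = 11 + 13 * 0.31037
  = 11 + 4.0348
  = 15.03%


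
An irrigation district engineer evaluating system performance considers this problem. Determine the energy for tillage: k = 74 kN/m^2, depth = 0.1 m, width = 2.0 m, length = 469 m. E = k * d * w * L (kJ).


E = k * d * w * L
  = 74 * 0.1 * 2.0 * 469
  = 6941.20 kJ


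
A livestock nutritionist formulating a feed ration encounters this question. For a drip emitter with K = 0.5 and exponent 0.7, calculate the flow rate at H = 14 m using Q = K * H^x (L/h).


Q = K * H^x
  = 0.5 * 14^0.7
  = 0.5 * 6.3429
  = 3.17 L/h


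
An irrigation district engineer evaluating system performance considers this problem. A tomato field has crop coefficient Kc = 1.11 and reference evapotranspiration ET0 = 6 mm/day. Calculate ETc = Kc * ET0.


ETc = Kc * ET0
    = 1.11 * 6
    = 6.66 mm/day


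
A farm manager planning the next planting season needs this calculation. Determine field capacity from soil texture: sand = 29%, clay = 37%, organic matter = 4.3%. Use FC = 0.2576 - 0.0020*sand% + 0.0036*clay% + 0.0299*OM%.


FC = 0.2576 - 0.0020*29 + 0.0036*37 + 0.0299*4.3
   = 0.2576 - 0.0580 + 0.1332 + 0.1286
   = 0.4614


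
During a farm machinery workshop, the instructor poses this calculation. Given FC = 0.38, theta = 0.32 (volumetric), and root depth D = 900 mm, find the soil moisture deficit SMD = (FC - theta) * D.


SMD = (FC - theta) * D
    = (0.38 - 0.32) * 900
    = 0.060 * 900
    = 54 mm


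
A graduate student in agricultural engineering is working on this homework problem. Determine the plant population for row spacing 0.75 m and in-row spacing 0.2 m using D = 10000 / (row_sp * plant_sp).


D = 10000 / (row_sp * plant_sp)
  = 10000 / (0.75 * 0.2)
  = 10000 / 0.1500
  = 66666.67 plants/ha


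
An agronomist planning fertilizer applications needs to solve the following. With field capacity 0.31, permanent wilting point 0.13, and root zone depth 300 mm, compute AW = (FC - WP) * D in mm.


AW = (FC - WP) * D
   = (0.31 - 0.13) * 300
   = 0.18 * 300
   = 54 mm


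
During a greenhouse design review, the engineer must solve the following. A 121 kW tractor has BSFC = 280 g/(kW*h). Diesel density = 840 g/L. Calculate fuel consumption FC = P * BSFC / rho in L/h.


FC = P * BSFC / rho_fuel
   = 121 * 280 / 840
   = 33880 / 840
   = 40.33 L/h


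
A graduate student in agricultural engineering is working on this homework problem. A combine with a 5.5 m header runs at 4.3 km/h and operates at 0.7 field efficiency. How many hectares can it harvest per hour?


C = w * v * eta_f / 10
  = 5.5 * 4.3 * 0.7 / 10
  = 16.56 / 10
  = 1.66 ha/h


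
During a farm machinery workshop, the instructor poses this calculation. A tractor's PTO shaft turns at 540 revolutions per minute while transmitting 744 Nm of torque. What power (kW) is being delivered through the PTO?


P = 2*pi*n*T / 60000
  = 2*pi * 540 * 744 / 60000
  = 2524332.53 / 60000
  = 42.07 kW


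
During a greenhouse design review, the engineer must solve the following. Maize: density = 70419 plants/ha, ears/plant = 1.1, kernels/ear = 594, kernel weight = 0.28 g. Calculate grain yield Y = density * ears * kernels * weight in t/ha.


Y = density * ears * kernels * kw
  = 70419 * 1.1 * 594 * 0.28 g/ha
  = 12883296.89 g/ha
  = 12883.30 kg/ha = 12.88 t/ha


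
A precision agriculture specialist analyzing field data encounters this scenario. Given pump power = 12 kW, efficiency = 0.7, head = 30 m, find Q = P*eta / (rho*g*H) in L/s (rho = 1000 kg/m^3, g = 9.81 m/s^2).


Q = (P * 1000 * eta) / (rho * g * H)
  = (12 * 1000 * 0.7) / (1000 * 9.81 * 30)
  = 8400 / 294300
  = 0.02854 m^3/s = 28.54 L/s


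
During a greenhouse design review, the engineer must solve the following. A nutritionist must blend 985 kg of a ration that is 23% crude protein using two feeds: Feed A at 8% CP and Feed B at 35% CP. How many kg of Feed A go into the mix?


parts_A = CP_b - target = 35 - 23 = 12
parts_B = target - CP_a = 23 - 8 = 15
total_parts = 12 + 15 = 27
Feed A = 985 * 12 / 27 = 437.78 kg
Feed B = 985 * 15 / 27 = 547.22 kg

437.78 kg


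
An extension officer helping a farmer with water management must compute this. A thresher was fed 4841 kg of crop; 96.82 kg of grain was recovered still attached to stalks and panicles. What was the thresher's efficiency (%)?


eta = (total - unthreshed) / total * 100
    = (4841 - 96.82) / 4841 * 100
    = 4744.18 / 4841 * 100
    = 98%


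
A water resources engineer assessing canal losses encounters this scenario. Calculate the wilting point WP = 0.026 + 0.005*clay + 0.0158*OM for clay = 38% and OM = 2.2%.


WP = 0.026 + 0.005*38 + 0.0158*2.2
   = 0.026 + 0.1900 + 0.0348
   = 0.2508


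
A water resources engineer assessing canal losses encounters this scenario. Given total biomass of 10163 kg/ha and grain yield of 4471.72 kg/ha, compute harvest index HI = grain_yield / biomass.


HI = grain_yield / biomass
   = 4471.72 / 10163
   = 0.44


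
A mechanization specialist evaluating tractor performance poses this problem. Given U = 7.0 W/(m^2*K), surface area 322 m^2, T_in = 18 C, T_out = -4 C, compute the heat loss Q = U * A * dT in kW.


dT = 18 - (-4) = 22 K
Q = U * A * dT
  = 7.0 * 322 * 22
  = 49588 W = 49.59 kW


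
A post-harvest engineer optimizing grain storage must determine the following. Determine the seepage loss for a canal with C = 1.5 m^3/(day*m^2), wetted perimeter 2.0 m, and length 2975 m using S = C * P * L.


S = C * P * L
  = 1.5 * 2.0 * 2975
  = 8925 m^3/day


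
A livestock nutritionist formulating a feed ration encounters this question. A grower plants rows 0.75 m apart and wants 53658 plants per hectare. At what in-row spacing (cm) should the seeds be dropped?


spacing = 10000 / (row_sp * density)
        = 10000 / (0.75 * 53658)
        = 10000 / 40243.50
        = 0.24849 m = 24.85 cm


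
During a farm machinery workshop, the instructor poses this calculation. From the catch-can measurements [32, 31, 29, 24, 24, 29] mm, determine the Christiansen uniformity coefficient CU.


xbar = 169 / 6 = 28.167
sum|xi - xbar| = 16.667
CU = 100 * (1 - 16.667 / (6 * 28.167))
   = 100 * (1 - 0.0986)
   = 90.14%


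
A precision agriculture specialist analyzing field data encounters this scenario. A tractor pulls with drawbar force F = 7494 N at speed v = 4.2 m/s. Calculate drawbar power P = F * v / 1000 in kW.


P = F * v / 1000
  = 7494 * 4.2 / 1000
  = 31474.80 / 1000
  = 31.47 kW


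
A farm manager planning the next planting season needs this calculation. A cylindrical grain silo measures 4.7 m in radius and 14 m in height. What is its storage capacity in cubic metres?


V = pi * r^2 * h
  = pi * 4.7^2 * 14
  = pi * 22.09 * 14
  = 971.57 m^3


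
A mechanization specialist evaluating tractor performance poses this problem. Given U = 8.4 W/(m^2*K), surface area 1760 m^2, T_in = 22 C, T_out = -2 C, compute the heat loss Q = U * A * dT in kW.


dT = 22 - (-2) = 24 K
Q = U * A * dT
  = 8.4 * 1760 * 24
  = 354816 W = 354.82 kW


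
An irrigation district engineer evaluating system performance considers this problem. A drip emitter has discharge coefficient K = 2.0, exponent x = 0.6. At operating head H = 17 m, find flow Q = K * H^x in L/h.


Q = K * H^x
  = 2.0 * 17^0.6
  = 2.0 * 5.4736
  = 10.95 L/h


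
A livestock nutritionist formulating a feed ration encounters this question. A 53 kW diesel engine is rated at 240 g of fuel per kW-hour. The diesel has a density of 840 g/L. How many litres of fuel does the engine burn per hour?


FC = P * BSFC / rho_fuel
   = 53 * 240 / 840
   = 12720 / 840
   = 15.14 L/h


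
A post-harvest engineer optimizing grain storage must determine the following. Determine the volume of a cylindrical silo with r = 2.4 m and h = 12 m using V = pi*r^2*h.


V = pi * r^2 * h
  = pi * 2.4^2 * 12
  = pi * 5.76 * 12
  = 217.15 m^3


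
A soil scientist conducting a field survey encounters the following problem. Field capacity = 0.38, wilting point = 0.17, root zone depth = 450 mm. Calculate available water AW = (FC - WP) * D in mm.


AW = (FC - WP) * D
   = (0.38 - 0.17) * 450
   = 0.21 * 450
   = 94.50 mm


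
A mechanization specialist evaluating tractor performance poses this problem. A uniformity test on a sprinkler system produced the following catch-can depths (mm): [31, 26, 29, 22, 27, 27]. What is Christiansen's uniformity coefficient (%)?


xbar = 162 / 6 = 27
sum|xi - xbar| = 12
CU = 100 * (1 - 12 / (6 * 27))
   = 100 * (1 - 0.0741)
   = 92.59%


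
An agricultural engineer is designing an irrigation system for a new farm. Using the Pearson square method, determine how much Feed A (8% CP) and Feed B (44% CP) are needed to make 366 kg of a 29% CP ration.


parts_A = CP_b - target = 44 - 29 = 15
parts_B = target - CP_a = 29 - 8 = 21
total_parts = 15 + 21 = 36
Feed A = 366 * 15 / 36 = 152.50 kg
Feed B = 366 * 21 / 36 = 213.50 kg

152.50 kg


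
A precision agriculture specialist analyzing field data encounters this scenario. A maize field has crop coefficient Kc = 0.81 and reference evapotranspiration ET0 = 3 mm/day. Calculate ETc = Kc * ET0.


ETc = Kc * ET0
    = 0.81 * 3
    = 2.43 mm/day


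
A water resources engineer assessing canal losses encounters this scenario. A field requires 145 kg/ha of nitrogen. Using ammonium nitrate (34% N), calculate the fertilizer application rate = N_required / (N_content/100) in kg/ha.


Rate = N_required / (N_content / 100)
     = 145 / (34 / 100)
     = 145 / 0.34
     = 426.47 kg/ha


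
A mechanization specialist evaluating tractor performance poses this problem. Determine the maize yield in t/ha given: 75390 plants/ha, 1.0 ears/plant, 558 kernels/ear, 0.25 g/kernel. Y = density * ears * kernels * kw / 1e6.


Y = density * ears * kernels * kw
  = 75390 * 1.0 * 558 * 0.25 g/ha
  = 10516905 g/ha
  = 10516.91 kg/ha = 10.52 t/ha


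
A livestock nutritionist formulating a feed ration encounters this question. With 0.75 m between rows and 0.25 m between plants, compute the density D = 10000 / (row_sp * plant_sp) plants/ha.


D = 10000 / (row_sp * plant_sp)
  = 10000 / (0.75 * 0.25)
  = 10000 / 0.1875
  = 53333.33 plants/ha


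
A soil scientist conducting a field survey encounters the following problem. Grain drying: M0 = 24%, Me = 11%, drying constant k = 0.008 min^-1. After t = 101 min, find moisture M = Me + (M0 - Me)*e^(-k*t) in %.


M = Me + (M0 - Me) * e^(-k*t)
  = 11 + (24 - 11) * e^(-0.008*101)
  = 11 + 13 * e^(-0.808)
  = 11 + 13 * 0.44575
  = 11 + 5.7947
  = 16.79%


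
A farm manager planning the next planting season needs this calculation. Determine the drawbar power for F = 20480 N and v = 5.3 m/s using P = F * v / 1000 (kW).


P = F * v / 1000
  = 20480 * 5.3 / 1000
  = 108544 / 1000
  = 108.54 kW


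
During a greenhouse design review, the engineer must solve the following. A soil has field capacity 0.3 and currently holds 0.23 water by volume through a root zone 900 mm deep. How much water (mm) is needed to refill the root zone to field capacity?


SMD = (FC - theta) * D
    = (0.3 - 0.23) * 900
    = 0.070 * 900
    = 63 mm


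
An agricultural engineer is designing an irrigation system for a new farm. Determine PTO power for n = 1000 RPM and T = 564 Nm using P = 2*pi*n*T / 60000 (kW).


P = 2*pi*n*T / 60000
  = 2*pi * 1000 * 564 / 60000
  = 3543716.51 / 60000
  = 59.06 kW


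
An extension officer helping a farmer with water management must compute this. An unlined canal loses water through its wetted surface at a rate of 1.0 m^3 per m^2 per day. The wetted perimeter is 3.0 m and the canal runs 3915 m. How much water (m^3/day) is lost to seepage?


S = C * P * L
  = 1.0 * 3.0 * 3915
  = 11745 m^3/day


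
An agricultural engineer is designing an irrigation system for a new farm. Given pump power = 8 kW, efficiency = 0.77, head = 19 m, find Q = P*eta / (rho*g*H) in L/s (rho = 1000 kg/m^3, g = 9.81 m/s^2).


Q = (P * 1000 * eta) / (rho * g * H)
  = (8 * 1000 * 0.77) / (1000 * 9.81 * 19)
  = 6160 / 186390
  = 0.03305 m^3/s = 33.05 L/s


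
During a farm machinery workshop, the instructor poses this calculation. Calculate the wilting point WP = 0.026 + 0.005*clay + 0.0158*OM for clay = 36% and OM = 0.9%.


WP = 0.026 + 0.005*36 + 0.0158*0.9
   = 0.026 + 0.1800 + 0.0142
   = 0.2202


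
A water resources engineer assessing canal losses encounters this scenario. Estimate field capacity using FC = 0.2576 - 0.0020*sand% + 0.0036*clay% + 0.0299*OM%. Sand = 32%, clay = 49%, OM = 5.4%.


FC = 0.2576 - 0.0020*32 + 0.0036*49 + 0.0299*5.4
   = 0.2576 - 0.0640 + 0.1764 + 0.1615
   = 0.5315


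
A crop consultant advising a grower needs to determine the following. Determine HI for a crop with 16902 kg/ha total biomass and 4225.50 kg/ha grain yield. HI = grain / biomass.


HI = grain_yield / biomass
   = 4225.50 / 16902
   = 0.25


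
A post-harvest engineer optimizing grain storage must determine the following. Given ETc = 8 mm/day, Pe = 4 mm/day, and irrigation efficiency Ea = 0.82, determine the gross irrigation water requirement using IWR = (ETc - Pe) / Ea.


IWR = (ETc - Pe) / Ea
    = (8 - 4) / 0.82
    = 4 / 0.82
    = 4.88 mm/day


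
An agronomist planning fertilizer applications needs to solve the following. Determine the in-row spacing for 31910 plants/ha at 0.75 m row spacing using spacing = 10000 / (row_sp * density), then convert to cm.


spacing = 10000 / (row_sp * density)
        = 10000 / (0.75 * 31910)
        = 10000 / 23932.50
        = 0.41784 m = 41.78 cm


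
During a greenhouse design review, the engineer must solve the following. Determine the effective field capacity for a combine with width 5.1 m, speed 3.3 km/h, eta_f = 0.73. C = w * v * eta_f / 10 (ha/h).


C = w * v * eta_f / 10
  = 5.1 * 3.3 * 0.73 / 10
  = 12.29 / 10
  = 1.23 ha/h


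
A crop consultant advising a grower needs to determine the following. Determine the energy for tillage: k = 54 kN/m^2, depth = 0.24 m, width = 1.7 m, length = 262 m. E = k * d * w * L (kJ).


E = k * d * w * L
  = 54 * 0.24 * 1.7 * 262
  = 5772.38 kJ


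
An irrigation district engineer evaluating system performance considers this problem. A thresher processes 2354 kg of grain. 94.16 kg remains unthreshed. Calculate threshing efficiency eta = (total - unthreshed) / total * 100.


eta = (total - unthreshed) / total * 100
    = (2354 - 94.16) / 2354 * 100
    = 2259.84 / 2354 * 100
    = 96%


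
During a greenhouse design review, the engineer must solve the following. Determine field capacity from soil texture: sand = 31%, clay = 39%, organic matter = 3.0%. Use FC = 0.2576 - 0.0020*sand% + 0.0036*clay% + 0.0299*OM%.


FC = 0.2576 - 0.0020*31 + 0.0036*39 + 0.0299*3.0
   = 0.2576 - 0.0620 + 0.1404 + 0.0897
   = 0.4257


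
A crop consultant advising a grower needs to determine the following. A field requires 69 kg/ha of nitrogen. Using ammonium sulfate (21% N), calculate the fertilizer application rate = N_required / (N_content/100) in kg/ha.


Rate = N_required / (N_content / 100)
     = 69 / (21 / 100)
     = 69 / 0.21
     = 328.57 kg/ha


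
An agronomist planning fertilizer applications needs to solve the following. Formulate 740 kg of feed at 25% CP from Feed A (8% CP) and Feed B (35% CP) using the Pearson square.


parts_A = CP_b - target = 35 - 25 = 10
parts_B = target - CP_a = 25 - 8 = 17
total_parts = 10 + 17 = 27
Feed A = 740 * 10 / 27 = 274.07 kg
Feed B = 740 * 17 / 27 = 465.93 kg

274.07 kg


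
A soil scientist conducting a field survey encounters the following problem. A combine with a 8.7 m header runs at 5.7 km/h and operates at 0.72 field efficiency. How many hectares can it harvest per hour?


C = w * v * eta_f / 10
  = 8.7 * 5.7 * 0.72 / 10
  = 35.70 / 10
  = 3.57 ha/h


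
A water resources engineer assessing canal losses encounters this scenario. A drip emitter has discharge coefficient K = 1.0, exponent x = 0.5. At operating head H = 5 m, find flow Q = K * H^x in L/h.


Q = K * H^x
  = 1.0 * 5^0.5
  = 1.0 * 2.2361
  = 2.24 L/h


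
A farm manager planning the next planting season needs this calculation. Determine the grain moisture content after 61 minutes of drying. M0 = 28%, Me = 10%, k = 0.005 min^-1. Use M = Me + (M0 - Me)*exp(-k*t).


M = Me + (M0 - Me) * e^(-k*t)
  = 10 + (28 - 10) * e^(-0.005*61)
  = 10 + 18 * e^(-0.305)
  = 10 + 18 * 0.73712
  = 10 + 13.2682
  = 23.27%


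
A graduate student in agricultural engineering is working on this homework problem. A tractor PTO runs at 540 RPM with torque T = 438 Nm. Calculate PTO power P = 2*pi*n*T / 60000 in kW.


P = 2*pi*n*T / 60000
  = 2*pi * 540 * 438 / 60000
  = 1486098.99 / 60000
  = 24.77 kW


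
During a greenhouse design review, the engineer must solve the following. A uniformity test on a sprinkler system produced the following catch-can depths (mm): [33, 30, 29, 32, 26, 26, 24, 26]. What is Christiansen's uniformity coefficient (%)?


xbar = 226 / 8 = 28.250
sum|xi - xbar| = 22
CU = 100 * (1 - 22 / (8 * 28.250))
   = 100 * (1 - 0.0973)
   = 90.27%


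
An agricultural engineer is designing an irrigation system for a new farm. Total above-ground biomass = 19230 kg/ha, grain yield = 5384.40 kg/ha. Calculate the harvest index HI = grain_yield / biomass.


HI = grain_yield / biomass
   = 5384.40 / 19230
   = 0.28


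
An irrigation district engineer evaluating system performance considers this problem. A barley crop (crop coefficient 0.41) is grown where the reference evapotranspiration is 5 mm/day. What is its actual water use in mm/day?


ETc = Kc * ET0
    = 0.41 * 5
    = 2.05 mm/day


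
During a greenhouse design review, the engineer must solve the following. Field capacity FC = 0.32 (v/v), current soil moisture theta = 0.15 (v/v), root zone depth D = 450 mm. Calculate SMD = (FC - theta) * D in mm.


SMD = (FC - theta) * D
    = (0.32 - 0.15) * 450
    = 0.170 * 450
    = 76.50 mm


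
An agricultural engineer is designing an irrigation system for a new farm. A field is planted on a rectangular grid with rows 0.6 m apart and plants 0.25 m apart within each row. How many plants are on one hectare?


D = 10000 / (row_sp * plant_sp)
  = 10000 / (0.6 * 0.25)
  = 10000 / 0.1500
  = 66666.67 plants/ha


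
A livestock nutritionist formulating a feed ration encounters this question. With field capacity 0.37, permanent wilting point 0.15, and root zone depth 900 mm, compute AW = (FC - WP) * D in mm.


AW = (FC - WP) * D
   = (0.37 - 0.15) * 900
   = 0.22 * 900
   = 198 mm


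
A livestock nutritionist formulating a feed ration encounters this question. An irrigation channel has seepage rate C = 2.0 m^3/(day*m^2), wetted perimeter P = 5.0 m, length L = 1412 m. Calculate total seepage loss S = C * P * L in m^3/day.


S = C * P * L
  = 2.0 * 5.0 * 1412
  = 14120 m^3/day


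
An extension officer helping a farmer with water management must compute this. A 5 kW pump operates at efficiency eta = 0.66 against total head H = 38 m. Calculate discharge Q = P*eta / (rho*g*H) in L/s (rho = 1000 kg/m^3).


Q = (P * 1000 * eta) / (rho * g * H)
  = (5 * 1000 * 0.66) / (1000 * 9.81 * 38)
  = 3300 / 372780
  = 0.00885 m^3/s = 8.85 L/s


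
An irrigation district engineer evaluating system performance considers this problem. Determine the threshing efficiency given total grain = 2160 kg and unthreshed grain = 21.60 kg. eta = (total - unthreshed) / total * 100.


eta = (total - unthreshed) / total * 100
    = (2160 - 21.60) / 2160 * 100
    = 2138.40 / 2160 * 100
    = 99%


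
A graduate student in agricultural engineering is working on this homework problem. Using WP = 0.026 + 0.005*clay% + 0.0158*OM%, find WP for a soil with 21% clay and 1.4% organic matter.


WP = 0.026 + 0.005*21 + 0.0158*1.4
   = 0.026 + 0.1050 + 0.0221
   = 0.1531


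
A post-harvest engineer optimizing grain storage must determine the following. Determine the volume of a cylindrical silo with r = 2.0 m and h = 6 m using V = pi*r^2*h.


V = pi * r^2 * h
  = pi * 2.0^2 * 6
  = pi * 4 * 6
  = 75.40 m^3


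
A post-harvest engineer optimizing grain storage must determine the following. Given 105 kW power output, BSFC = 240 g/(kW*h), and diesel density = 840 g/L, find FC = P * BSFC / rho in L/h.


FC = P * BSFC / rho_fuel
   = 105 * 240 / 840
   = 25200 / 840
   = 30 L/h


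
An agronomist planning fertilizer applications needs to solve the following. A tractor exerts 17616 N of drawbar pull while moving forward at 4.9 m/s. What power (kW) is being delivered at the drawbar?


P = F * v / 1000
  = 17616 * 4.9 / 1000
  = 86318.40 / 1000
  = 86.32 kW


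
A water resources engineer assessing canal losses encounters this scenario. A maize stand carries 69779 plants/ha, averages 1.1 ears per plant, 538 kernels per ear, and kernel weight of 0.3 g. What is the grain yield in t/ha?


Y = density * ears * kernels * kw
  = 69779 * 1.1 * 538 * 0.3 g/ha
  = 12388563.66 g/ha
  = 12388.56 kg/ha = 12.39 t/ha


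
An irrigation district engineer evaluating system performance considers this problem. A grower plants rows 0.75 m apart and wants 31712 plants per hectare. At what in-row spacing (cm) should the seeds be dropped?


spacing = 10000 / (row_sp * density)
        = 10000 / (0.75 * 31712)
        = 10000 / 23784
        = 0.42045 m = 42.05 cm


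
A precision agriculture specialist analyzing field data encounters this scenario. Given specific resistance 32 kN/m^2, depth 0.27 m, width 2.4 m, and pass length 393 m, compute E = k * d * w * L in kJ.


E = k * d * w * L
  = 32 * 0.27 * 2.4 * 393
  = 8149.25 kJ


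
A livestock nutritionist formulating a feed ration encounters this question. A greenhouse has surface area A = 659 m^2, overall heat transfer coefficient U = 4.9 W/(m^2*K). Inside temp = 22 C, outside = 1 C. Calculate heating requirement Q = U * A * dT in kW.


dT = 22 - (1) = 21 K
Q = U * A * dT
  = 4.9 * 659 * 21
  = 67811.10 W = 67.81 kW


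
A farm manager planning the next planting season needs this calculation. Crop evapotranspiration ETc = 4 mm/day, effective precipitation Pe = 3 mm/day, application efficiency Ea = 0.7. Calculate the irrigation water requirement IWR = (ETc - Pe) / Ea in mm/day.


IWR = (ETc - Pe) / Ea
    = (4 - 3) / 0.7
    = 1 / 0.7
    = 1.43 mm/day


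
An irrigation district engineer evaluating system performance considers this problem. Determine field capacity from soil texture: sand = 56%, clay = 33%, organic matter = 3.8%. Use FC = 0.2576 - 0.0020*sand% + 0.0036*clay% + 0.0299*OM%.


FC = 0.2576 - 0.0020*56 + 0.0036*33 + 0.0299*3.8
   = 0.2576 - 0.1120 + 0.1188 + 0.1136
   = 0.3780


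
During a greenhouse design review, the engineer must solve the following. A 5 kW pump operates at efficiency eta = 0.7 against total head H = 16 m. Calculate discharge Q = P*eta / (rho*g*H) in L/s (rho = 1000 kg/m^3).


Q = (P * 1000 * eta) / (rho * g * H)
  = (5 * 1000 * 0.7) / (1000 * 9.81 * 16)
  = 3500 / 156960
  = 0.02230 m^3/s = 22.30 L/s


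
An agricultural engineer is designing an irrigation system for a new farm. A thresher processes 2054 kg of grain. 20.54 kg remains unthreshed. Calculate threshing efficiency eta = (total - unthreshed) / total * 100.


eta = (total - unthreshed) / total * 100
    = (2054 - 20.54) / 2054 * 100
    = 2033.46 / 2054 * 100
    = 99%


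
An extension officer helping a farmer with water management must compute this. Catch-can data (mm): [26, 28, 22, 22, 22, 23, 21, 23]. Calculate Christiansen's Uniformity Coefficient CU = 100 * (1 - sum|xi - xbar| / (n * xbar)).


xbar = 187 / 8 = 23.375
sum|xi - xbar| = 14.500
CU = 100 * (1 - 14.500 / (8 * 23.375))
   = 100 * (1 - 0.0775)
   = 92.25%


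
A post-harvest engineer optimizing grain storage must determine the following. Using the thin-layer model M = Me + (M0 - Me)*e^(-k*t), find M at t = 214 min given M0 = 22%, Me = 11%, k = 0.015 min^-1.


M = Me + (M0 - Me) * e^(-k*t)
  = 11 + (22 - 11) * e^(-0.015*214)
  = 11 + 11 * e^(-3.210)
  = 11 + 11 * 0.04036
  = 11 + 0.4439
  = 11.44%


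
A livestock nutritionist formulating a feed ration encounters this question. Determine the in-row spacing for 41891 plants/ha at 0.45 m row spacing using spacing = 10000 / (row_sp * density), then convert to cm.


spacing = 10000 / (row_sp * density)
        = 10000 / (0.45 * 41891)
        = 10000 / 18850.95
        = 0.53048 m = 53.05 cm


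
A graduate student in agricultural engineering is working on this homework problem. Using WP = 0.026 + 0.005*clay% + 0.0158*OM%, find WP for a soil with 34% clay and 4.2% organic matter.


WP = 0.026 + 0.005*34 + 0.0158*4.2
   = 0.026 + 0.1700 + 0.0664
   = 0.2624


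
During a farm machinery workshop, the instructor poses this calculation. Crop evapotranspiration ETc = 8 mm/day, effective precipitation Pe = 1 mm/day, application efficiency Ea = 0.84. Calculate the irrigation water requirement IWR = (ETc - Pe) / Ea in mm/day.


IWR = (ETc - Pe) / Ea
    = (8 - 1) / 0.84
    = 7 / 0.84
    = 8.33 mm/day


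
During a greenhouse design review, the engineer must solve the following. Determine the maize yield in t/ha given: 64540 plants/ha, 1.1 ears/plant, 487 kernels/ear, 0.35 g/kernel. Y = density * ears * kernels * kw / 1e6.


Y = density * ears * kernels * kw
  = 64540 * 1.1 * 487 * 0.35 g/ha
  = 12100927.30 g/ha
  = 12100.93 kg/ha = 12.10 t/ha


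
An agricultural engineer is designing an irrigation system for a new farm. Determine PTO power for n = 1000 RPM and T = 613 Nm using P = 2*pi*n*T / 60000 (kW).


P = 2*pi*n*T / 60000
  = 2*pi * 1000 * 613 / 60000
  = 3851592.59 / 60000
  = 64.19 kW


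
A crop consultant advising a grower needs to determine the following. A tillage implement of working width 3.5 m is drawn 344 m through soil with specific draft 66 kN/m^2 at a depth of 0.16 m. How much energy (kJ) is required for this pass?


E = k * d * w * L
  = 66 * 0.16 * 3.5 * 344
  = 12714.24 kJ


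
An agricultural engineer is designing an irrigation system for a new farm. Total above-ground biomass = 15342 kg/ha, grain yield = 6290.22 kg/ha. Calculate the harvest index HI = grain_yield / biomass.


HI = grain_yield / biomass
   = 6290.22 / 15342
   = 0.41


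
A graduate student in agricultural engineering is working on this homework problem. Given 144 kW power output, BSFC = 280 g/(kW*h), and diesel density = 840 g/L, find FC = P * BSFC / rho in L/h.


FC = P * BSFC / rho_fuel
   = 144 * 280 / 840
   = 40320 / 840
   = 48 L/h


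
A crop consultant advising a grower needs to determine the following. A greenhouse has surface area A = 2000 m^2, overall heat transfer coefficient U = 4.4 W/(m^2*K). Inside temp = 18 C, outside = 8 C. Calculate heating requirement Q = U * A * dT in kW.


dT = 18 - (8) = 10 K
Q = U * A * dT
  = 4.4 * 2000 * 10
  = 88000 W = 88 kW


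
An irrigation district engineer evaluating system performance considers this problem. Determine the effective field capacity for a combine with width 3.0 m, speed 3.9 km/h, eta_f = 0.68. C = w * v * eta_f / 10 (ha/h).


C = w * v * eta_f / 10
  = 3.0 * 3.9 * 0.68 / 10
  = 7.96 / 10
  = 0.80 ha/h


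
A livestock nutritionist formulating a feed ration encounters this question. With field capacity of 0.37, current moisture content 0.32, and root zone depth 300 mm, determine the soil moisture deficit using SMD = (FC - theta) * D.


SMD = (FC - theta) * D
    = (0.37 - 0.32) * 300
    = 0.050 * 300
    = 15 mm


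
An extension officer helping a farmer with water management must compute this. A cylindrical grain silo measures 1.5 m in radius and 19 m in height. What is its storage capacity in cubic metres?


V = pi * r^2 * h
  = pi * 1.5^2 * 19
  = pi * 2.25 * 19
  = 134.30 m^3


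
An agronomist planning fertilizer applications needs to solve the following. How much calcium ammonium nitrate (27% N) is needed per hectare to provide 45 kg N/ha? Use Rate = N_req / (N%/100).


Rate = N_required / (N_content / 100)
     = 45 / (27 / 100)
     = 45 / 0.27
     = 166.67 kg/ha


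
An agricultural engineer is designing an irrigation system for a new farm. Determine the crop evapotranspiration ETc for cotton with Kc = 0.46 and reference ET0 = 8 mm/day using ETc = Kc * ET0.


ETc = Kc * ET0
    = 0.46 * 8
    = 3.68 mm/day


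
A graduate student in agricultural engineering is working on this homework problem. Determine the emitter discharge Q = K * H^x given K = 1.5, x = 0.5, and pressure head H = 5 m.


Q = K * H^x
  = 1.5 * 5^0.5
  = 1.5 * 2.2361
  = 3.35 L/h


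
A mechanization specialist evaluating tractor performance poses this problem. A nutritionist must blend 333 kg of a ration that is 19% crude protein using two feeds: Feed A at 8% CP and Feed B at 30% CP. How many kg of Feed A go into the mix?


parts_A = CP_b - target = 30 - 19 = 11
parts_B = target - CP_a = 19 - 8 = 11
total_parts = 11 + 11 = 22
Feed A = 333 * 11 / 22 = 166.50 kg
Feed B = 333 * 11 / 22 = 166.50 kg


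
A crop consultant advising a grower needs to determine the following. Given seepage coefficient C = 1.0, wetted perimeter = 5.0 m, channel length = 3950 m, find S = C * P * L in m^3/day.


S = C * P * L
  = 1.0 * 5.0 * 3950
  = 19750 m^3/day


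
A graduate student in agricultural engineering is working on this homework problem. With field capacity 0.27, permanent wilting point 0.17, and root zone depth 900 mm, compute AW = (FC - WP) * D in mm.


AW = (FC - WP) * D
   = (0.27 - 0.17) * 900
   = 0.10 * 900
   = 90 mm


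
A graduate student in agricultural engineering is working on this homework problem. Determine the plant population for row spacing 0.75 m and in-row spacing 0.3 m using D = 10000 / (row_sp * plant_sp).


D = 10000 / (row_sp * plant_sp)
  = 10000 / (0.75 * 0.3)
  = 10000 / 0.2250
  = 44444.44 plants/ha
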